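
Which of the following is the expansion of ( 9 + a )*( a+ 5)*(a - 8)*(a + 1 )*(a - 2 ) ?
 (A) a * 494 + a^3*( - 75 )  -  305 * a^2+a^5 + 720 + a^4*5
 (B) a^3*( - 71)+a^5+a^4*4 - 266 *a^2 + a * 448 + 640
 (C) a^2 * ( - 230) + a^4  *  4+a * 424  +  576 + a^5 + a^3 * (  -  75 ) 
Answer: A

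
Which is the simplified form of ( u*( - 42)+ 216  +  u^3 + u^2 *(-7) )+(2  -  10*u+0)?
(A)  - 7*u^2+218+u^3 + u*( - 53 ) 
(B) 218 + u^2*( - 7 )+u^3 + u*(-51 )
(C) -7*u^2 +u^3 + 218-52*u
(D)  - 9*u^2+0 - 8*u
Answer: C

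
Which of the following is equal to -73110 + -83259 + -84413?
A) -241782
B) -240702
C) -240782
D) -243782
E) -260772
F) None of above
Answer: C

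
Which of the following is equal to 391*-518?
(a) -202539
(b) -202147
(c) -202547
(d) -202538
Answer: d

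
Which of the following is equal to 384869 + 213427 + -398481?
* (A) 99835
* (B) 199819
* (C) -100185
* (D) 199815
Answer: D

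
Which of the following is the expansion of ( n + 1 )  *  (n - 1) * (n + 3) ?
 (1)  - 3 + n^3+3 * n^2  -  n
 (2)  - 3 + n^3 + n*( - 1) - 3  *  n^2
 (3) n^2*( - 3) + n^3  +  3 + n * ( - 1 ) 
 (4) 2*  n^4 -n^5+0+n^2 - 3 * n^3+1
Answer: 1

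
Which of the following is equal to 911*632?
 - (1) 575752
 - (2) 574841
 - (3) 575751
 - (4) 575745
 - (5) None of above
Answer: 1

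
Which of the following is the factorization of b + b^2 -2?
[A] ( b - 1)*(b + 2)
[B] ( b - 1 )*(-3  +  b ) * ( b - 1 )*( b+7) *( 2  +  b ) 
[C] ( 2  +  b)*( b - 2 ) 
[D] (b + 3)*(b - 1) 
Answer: A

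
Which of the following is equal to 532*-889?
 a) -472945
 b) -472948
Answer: b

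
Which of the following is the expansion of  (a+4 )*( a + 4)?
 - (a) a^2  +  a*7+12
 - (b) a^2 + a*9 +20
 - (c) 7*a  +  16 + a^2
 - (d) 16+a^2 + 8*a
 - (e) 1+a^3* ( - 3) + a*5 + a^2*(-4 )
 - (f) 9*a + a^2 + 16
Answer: d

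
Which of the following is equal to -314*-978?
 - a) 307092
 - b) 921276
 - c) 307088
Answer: a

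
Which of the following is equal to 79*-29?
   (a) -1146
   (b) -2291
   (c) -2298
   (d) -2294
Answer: b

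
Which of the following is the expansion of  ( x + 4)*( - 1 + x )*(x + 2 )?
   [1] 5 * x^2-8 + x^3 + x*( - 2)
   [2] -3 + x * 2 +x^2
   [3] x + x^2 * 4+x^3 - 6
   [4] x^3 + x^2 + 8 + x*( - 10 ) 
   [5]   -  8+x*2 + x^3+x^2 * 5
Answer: 5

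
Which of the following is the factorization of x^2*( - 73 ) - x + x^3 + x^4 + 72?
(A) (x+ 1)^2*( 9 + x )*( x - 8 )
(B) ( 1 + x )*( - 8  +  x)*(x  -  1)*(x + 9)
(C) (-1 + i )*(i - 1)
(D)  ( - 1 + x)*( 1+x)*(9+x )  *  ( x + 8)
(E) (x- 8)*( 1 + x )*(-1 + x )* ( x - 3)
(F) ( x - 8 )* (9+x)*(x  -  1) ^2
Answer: B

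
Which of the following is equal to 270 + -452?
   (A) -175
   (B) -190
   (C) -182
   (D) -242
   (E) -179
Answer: C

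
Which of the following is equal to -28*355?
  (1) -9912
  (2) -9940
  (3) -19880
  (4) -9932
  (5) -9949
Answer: 2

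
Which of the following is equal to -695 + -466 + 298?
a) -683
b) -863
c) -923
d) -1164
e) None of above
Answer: b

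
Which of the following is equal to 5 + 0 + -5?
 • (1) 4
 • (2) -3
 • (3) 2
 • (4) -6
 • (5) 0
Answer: 5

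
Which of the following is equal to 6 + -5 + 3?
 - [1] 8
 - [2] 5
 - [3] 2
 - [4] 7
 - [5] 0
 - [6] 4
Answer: 6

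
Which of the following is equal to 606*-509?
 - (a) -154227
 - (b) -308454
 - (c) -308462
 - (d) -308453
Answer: b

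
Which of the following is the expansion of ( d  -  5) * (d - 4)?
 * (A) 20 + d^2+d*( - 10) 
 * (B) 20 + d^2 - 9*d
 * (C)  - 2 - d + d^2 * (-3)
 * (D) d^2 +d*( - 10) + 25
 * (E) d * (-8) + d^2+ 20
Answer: B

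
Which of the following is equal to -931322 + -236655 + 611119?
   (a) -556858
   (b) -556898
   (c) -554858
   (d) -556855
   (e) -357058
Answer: a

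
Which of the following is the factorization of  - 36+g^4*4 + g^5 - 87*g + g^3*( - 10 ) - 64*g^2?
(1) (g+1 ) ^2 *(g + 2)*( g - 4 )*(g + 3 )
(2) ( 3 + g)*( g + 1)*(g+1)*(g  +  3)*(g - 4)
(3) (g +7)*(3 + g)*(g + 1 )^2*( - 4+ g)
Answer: 2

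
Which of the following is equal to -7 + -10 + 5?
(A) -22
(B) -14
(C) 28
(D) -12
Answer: D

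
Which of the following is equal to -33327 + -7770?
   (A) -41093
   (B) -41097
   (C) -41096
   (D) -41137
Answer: B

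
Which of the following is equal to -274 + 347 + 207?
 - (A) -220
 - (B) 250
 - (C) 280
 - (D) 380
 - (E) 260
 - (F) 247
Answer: C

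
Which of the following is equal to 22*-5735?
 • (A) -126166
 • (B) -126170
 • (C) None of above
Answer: B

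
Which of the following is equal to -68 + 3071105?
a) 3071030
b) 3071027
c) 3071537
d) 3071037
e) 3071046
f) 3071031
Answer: d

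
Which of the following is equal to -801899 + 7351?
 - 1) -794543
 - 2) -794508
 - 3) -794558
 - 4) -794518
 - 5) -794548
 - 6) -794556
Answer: 5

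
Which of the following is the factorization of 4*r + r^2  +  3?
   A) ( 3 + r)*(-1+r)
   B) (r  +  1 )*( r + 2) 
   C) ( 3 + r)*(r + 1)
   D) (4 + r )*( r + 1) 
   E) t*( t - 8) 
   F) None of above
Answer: C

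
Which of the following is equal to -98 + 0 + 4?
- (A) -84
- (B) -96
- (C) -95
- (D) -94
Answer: D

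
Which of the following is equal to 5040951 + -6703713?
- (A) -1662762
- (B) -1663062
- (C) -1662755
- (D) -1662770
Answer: A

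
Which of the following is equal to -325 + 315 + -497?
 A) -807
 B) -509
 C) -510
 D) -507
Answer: D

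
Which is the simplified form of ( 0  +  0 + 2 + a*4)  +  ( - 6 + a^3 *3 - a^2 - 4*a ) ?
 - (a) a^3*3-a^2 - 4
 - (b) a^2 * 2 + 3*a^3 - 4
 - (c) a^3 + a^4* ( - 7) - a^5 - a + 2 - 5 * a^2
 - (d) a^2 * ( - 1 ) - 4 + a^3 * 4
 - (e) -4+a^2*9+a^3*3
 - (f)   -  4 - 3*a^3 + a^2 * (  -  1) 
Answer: a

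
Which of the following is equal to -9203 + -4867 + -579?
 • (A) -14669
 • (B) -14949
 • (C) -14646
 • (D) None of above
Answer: D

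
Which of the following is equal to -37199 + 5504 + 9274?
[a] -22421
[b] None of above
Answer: a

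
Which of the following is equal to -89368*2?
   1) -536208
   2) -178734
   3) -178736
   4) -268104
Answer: 3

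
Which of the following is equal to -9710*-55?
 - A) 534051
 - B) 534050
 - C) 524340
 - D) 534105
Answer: B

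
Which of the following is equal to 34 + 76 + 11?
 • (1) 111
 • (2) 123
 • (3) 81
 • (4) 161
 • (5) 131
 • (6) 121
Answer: 6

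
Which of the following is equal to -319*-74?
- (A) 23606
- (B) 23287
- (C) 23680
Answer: A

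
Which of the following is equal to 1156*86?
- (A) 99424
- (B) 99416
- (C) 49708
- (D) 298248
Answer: B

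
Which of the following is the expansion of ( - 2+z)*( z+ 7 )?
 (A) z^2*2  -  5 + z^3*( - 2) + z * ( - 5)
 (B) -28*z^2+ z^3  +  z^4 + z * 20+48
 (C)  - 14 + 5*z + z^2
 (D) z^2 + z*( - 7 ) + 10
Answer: C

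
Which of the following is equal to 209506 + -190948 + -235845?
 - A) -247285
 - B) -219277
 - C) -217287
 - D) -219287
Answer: C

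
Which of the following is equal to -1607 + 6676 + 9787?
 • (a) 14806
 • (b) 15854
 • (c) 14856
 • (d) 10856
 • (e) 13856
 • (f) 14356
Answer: c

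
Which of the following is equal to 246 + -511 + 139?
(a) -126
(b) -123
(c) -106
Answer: a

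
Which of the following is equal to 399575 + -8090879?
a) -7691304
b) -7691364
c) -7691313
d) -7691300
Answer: a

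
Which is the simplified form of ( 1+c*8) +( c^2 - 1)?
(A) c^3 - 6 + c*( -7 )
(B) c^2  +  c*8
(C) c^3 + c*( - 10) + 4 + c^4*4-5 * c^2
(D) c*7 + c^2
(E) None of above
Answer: B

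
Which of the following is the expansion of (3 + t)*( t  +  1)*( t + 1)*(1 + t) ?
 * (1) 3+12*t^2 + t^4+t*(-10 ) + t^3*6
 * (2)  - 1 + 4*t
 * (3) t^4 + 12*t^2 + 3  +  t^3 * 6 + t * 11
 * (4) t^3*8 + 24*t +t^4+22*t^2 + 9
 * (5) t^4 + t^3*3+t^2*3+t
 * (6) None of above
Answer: 6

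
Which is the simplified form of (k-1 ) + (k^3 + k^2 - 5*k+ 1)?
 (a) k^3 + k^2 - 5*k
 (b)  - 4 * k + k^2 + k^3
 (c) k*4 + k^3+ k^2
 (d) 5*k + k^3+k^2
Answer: b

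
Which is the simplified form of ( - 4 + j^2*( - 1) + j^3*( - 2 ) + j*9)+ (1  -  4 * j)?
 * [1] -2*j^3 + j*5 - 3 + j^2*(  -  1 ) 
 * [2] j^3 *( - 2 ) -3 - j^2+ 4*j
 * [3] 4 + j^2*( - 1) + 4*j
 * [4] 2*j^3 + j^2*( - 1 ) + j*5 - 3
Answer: 1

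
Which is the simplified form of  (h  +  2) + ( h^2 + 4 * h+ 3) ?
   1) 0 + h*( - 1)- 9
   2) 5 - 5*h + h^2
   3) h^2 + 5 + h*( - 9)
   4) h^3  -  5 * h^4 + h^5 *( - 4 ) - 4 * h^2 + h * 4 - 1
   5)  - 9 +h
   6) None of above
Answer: 6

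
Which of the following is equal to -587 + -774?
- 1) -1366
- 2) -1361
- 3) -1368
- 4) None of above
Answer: 2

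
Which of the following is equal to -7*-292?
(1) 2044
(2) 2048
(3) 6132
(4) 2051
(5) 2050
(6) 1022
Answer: 1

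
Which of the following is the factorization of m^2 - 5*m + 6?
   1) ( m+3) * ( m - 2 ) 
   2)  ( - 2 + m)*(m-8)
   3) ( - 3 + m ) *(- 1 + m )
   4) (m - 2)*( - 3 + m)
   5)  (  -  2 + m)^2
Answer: 4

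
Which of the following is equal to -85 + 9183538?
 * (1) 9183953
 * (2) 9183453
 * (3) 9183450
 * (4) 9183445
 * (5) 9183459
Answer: 2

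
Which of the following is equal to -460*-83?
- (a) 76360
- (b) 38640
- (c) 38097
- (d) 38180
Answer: d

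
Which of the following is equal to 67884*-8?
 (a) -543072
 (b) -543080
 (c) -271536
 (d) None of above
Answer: a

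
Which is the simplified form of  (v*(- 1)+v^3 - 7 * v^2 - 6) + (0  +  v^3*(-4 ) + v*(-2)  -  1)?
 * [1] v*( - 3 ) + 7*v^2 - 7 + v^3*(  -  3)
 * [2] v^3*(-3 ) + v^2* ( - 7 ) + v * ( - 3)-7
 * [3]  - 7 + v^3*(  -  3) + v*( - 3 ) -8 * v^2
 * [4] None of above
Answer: 2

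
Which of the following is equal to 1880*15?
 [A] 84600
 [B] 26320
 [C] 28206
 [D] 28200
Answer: D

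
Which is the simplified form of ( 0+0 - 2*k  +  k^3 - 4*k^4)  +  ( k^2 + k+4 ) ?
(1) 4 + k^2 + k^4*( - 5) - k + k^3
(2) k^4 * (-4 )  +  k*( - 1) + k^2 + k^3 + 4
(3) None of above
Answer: 2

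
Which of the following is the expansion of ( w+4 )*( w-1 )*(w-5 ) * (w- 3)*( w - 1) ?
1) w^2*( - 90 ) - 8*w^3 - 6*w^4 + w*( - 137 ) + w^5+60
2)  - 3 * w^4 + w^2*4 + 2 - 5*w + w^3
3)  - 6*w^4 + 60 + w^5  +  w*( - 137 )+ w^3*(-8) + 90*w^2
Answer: 3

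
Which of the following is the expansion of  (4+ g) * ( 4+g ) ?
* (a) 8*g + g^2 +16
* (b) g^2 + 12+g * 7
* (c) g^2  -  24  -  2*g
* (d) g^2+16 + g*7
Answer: a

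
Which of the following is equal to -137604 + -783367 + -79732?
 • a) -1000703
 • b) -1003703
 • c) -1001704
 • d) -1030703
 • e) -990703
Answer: a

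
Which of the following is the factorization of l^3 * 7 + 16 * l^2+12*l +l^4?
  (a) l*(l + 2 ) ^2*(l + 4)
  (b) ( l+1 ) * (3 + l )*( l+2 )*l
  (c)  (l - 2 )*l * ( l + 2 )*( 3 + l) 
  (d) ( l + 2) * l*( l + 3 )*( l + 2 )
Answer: d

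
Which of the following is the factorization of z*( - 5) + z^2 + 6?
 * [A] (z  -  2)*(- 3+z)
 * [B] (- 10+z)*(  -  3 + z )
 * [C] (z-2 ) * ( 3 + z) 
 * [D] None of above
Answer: A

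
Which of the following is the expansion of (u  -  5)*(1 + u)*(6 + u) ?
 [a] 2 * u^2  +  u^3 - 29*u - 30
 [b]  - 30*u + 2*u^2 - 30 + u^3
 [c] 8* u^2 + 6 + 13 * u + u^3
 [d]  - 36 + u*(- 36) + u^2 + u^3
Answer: a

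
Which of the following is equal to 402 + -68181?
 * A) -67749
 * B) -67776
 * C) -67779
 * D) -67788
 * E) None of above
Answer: C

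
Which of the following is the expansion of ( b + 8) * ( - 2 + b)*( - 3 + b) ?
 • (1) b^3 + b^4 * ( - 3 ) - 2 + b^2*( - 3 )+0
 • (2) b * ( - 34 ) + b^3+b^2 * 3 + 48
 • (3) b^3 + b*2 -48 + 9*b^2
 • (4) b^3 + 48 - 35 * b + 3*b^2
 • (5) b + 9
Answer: 2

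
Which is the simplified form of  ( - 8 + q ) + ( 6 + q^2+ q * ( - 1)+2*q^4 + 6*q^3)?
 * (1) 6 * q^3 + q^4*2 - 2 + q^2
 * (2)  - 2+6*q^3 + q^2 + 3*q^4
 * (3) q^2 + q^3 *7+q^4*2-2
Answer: 1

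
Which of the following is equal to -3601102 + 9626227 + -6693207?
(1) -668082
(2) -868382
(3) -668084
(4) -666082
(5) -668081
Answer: 1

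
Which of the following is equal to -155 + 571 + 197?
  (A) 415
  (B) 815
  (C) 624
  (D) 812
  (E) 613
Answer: E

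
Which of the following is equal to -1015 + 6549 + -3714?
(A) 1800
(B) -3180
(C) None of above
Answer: C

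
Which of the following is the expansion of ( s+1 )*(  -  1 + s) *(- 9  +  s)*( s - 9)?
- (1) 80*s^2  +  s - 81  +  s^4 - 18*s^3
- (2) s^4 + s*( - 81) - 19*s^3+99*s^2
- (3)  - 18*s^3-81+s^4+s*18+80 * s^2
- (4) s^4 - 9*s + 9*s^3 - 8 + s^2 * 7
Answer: 3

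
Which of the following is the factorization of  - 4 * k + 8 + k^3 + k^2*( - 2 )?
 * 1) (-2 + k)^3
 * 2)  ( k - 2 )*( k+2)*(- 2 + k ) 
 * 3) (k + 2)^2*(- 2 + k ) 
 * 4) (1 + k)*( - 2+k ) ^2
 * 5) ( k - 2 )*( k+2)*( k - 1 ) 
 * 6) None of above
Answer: 2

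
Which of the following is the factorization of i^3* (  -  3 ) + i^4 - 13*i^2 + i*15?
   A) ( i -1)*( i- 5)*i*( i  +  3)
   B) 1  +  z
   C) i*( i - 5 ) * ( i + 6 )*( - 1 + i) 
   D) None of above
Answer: A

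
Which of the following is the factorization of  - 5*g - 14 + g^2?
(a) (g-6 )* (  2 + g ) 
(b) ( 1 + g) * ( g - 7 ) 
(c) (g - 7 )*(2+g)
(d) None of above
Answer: c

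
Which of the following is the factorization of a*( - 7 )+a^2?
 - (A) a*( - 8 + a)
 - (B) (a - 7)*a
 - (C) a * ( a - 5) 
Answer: B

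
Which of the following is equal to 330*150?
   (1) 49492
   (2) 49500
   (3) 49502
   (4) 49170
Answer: 2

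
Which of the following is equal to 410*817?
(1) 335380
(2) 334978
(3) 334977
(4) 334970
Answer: 4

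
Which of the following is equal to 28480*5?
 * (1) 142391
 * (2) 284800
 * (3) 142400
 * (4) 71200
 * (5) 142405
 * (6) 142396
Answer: 3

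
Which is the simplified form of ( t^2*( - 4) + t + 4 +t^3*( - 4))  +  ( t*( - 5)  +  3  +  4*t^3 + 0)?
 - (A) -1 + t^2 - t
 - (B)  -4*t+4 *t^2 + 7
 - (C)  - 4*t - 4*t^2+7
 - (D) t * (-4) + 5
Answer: C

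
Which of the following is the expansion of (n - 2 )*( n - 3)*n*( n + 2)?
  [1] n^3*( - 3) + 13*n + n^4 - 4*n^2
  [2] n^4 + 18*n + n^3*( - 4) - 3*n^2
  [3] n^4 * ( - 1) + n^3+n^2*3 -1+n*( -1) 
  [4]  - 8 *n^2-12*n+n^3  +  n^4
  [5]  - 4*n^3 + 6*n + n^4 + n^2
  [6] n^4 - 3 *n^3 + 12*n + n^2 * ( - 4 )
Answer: 6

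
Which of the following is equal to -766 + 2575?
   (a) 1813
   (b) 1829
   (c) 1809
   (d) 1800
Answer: c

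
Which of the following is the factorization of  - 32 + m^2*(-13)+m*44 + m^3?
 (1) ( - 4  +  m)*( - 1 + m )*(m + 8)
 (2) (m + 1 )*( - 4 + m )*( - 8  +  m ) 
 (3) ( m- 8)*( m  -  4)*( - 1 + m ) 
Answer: 3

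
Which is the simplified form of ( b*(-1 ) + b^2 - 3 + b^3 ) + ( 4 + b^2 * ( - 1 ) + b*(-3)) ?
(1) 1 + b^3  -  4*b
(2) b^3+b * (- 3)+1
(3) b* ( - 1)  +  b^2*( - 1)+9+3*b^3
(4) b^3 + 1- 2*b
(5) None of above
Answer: 1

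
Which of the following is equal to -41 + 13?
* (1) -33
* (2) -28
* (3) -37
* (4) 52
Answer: 2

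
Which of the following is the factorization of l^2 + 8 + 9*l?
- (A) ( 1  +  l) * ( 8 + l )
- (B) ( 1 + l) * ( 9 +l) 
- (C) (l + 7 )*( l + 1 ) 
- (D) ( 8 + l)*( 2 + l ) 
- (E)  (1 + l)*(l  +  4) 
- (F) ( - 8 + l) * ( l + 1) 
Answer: A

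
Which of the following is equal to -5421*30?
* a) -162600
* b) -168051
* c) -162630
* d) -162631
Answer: c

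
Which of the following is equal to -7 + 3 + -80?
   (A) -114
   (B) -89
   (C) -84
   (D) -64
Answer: C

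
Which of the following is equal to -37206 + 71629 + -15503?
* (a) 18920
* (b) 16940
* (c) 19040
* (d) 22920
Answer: a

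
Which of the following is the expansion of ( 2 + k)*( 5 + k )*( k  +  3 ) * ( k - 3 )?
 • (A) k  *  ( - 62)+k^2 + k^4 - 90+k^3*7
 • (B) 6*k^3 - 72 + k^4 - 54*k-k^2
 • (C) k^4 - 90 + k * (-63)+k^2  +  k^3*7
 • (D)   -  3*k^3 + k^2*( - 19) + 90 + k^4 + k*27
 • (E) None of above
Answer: C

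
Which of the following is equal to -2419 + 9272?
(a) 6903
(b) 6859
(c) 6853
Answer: c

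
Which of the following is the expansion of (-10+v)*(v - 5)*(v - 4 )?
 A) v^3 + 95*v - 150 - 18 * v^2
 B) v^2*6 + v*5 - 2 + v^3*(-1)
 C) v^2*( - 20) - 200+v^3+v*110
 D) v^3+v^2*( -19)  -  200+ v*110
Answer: D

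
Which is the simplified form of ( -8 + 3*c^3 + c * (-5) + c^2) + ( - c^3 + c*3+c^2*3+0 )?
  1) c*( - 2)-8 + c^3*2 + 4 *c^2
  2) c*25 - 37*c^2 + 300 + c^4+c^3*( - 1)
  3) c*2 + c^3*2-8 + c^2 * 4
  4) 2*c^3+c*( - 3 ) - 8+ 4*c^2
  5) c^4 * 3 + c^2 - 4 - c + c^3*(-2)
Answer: 1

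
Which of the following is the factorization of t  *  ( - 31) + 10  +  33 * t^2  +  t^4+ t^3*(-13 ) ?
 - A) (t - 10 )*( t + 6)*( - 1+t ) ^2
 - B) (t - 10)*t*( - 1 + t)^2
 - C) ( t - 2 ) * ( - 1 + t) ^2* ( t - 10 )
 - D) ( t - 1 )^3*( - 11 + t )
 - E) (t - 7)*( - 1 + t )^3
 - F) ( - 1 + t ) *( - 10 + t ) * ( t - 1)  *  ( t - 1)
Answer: F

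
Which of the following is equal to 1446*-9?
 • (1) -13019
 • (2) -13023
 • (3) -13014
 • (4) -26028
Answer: 3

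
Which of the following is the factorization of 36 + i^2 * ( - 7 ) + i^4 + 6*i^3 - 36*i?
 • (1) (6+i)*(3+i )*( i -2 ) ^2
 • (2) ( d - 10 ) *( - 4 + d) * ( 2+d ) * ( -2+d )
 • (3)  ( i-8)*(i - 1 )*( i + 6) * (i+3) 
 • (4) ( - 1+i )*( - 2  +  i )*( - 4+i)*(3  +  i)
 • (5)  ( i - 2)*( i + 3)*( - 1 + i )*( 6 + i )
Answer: 5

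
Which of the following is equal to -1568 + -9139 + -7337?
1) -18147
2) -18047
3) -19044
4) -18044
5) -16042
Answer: 4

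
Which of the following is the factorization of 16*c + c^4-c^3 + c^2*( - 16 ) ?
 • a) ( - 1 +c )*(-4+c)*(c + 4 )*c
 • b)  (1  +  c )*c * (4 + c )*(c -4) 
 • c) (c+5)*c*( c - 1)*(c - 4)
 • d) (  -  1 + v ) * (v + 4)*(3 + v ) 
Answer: a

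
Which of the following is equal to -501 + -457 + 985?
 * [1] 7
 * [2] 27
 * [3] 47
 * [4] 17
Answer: 2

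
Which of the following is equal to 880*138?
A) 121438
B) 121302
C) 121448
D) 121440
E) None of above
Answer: D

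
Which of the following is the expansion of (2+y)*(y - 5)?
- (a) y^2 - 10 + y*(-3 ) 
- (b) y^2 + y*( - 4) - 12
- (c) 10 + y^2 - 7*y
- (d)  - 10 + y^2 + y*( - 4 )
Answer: a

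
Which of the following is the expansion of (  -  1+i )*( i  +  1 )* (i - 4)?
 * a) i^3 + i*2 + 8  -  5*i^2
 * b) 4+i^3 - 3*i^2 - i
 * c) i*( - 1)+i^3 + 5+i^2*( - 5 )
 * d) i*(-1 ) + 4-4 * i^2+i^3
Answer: d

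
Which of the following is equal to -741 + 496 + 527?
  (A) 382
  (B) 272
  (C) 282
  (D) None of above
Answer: C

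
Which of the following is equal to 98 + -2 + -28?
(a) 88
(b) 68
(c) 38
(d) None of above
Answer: b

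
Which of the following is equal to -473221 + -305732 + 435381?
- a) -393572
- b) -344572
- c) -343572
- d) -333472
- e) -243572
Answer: c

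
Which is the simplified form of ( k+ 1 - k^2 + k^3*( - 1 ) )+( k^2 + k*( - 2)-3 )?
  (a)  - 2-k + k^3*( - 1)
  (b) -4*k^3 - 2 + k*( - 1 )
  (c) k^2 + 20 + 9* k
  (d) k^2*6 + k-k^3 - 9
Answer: a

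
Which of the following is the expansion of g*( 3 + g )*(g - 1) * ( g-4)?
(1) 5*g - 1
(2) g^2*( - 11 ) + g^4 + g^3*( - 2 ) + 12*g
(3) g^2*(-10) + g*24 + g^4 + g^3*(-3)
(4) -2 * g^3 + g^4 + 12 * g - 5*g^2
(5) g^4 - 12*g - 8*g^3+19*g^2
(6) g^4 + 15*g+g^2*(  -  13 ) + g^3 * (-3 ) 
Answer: 2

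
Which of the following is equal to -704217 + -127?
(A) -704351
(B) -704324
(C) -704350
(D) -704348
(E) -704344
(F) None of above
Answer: E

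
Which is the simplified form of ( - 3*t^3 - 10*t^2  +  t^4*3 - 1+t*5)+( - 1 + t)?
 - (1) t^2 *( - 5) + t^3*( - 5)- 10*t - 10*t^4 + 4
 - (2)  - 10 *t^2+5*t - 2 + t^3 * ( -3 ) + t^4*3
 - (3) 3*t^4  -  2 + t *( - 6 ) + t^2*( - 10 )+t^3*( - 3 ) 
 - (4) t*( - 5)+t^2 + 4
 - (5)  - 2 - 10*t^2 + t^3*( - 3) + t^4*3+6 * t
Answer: 5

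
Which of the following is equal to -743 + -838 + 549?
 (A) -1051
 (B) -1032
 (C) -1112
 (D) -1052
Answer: B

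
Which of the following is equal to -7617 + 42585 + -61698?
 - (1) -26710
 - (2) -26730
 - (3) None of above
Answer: 2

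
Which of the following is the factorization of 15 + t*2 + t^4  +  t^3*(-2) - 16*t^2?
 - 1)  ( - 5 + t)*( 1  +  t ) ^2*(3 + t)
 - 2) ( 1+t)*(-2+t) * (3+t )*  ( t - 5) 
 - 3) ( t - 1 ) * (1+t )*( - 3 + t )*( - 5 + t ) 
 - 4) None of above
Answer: 4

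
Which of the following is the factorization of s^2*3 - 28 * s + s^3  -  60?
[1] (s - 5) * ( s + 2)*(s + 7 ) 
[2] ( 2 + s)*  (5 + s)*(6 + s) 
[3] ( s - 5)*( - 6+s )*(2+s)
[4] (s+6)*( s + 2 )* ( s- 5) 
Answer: 4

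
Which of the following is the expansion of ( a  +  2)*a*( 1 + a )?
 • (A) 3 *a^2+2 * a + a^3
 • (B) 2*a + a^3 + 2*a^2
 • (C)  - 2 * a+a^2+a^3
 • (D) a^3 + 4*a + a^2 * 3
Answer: A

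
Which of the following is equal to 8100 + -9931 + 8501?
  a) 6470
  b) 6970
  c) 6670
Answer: c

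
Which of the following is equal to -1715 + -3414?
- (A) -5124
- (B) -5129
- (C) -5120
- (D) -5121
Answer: B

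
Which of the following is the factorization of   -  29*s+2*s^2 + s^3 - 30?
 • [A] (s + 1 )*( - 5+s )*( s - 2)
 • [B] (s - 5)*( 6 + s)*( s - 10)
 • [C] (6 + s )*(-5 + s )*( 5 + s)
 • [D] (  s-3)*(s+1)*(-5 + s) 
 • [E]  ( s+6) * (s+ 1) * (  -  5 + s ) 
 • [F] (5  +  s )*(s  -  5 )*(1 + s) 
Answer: E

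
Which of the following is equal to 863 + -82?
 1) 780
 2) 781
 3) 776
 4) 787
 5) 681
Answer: 2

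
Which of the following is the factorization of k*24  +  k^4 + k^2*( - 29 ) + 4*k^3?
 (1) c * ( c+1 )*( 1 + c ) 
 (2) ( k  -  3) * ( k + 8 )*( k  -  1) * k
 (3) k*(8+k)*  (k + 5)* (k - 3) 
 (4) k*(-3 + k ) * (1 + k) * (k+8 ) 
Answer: 2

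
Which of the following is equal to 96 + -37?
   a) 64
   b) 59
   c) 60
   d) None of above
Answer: b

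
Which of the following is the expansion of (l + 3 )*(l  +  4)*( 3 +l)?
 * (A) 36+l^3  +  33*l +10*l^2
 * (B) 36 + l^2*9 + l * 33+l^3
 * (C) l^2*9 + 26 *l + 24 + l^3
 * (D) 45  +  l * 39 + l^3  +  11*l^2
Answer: A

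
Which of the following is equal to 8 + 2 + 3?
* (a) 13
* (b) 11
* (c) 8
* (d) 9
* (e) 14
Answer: a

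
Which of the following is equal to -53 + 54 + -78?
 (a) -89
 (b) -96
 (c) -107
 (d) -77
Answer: d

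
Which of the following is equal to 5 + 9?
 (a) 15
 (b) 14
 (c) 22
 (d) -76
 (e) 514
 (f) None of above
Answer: b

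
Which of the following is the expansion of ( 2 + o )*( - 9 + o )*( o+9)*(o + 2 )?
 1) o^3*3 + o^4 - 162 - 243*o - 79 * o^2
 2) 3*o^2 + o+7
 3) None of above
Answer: 3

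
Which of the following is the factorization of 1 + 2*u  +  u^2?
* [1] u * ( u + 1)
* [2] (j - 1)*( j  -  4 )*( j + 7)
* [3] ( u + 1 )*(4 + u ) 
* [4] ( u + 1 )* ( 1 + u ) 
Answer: 4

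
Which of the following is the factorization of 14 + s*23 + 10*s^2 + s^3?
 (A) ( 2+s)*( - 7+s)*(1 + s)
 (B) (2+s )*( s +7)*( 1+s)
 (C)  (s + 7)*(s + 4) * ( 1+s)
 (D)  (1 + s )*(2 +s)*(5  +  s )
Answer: B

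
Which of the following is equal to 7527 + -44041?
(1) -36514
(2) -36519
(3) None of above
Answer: 1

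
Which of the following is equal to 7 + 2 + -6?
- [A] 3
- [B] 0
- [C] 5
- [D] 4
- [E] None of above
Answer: A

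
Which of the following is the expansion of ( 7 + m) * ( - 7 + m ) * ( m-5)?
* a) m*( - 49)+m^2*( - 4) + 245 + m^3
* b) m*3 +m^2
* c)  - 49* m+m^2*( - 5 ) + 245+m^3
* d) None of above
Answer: c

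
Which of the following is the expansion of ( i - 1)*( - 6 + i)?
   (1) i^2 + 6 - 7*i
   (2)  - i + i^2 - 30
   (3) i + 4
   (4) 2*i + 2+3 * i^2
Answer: 1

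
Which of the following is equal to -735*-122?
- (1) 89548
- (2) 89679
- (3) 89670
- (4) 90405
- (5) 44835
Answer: 3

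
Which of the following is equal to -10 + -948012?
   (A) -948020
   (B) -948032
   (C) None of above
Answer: C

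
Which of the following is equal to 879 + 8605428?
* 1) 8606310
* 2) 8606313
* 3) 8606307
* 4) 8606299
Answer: 3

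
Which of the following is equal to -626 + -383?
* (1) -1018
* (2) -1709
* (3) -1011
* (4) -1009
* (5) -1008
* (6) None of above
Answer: 4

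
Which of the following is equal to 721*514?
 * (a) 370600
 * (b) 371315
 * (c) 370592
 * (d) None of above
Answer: d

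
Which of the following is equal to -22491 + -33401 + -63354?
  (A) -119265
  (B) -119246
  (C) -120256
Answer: B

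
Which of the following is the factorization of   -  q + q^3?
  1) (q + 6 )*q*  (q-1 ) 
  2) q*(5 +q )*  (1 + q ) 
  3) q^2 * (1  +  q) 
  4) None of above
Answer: 4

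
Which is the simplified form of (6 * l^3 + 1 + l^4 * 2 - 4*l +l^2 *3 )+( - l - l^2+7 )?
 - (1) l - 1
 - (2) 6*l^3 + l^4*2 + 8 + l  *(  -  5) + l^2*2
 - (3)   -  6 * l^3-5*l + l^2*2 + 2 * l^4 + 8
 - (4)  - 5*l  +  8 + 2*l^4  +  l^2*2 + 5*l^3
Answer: 2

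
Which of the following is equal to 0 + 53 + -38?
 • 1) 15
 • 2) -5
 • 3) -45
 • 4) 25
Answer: 1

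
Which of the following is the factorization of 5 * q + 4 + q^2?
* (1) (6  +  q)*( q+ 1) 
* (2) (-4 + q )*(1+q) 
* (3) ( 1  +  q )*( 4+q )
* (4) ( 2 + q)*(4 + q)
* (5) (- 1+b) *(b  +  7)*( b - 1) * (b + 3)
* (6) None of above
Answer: 3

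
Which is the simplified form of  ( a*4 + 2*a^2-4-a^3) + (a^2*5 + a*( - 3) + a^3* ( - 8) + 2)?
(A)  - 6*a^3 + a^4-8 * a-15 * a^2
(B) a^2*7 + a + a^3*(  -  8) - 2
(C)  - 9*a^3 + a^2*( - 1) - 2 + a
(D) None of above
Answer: D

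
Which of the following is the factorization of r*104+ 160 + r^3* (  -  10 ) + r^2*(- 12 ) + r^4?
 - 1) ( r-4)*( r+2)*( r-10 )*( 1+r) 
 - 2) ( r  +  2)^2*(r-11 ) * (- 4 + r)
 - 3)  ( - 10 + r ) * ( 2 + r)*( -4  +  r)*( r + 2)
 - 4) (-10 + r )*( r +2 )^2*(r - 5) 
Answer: 3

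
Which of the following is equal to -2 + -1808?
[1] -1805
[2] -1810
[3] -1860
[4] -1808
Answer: 2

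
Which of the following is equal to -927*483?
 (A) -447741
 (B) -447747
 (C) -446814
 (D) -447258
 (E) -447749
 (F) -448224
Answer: A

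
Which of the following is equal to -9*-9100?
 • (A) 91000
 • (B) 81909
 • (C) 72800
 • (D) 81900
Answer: D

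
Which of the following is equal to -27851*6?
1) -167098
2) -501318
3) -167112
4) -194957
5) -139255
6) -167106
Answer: 6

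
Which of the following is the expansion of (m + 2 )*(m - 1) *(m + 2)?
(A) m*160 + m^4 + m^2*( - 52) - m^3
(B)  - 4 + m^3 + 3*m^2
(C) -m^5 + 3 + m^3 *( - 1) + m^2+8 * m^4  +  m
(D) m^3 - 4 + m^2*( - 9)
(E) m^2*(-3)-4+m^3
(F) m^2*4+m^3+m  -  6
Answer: B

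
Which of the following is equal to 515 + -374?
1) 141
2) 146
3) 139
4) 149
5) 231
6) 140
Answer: 1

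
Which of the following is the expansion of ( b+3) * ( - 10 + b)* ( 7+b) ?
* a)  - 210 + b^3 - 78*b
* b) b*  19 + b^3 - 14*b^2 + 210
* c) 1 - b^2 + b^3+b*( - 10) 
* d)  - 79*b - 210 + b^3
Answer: d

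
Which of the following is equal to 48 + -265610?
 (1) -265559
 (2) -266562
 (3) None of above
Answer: 3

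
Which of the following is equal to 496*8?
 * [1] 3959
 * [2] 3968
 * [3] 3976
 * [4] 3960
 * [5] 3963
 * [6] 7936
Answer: 2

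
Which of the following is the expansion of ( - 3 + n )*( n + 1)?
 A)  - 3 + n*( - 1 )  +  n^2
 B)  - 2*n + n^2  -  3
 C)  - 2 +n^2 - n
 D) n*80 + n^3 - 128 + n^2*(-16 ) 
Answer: B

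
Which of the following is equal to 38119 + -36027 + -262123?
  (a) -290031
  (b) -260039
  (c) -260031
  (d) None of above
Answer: c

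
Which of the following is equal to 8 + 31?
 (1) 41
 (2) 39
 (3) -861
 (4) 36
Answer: 2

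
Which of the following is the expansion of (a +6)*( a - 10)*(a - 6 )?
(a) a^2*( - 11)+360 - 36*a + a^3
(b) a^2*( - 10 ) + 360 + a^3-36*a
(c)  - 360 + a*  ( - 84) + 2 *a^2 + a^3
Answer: b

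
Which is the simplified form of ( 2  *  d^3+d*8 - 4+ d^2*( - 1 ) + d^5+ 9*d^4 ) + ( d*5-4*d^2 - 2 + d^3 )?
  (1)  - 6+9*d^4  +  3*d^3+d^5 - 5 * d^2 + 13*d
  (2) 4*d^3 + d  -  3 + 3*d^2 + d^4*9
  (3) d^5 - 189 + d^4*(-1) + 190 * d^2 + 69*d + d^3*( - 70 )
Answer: 1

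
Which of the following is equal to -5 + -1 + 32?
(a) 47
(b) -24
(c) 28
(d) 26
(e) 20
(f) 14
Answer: d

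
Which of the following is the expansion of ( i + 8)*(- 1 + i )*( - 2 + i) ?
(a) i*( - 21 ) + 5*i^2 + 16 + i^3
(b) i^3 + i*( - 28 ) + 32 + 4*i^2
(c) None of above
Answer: c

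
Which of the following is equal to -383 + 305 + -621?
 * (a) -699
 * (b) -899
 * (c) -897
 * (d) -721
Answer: a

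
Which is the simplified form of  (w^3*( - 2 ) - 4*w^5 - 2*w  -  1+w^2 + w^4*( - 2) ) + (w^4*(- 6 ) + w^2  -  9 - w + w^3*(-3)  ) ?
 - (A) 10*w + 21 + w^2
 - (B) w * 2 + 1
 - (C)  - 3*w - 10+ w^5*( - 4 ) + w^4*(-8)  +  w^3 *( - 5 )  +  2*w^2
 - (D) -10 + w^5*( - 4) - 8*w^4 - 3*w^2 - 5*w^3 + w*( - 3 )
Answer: C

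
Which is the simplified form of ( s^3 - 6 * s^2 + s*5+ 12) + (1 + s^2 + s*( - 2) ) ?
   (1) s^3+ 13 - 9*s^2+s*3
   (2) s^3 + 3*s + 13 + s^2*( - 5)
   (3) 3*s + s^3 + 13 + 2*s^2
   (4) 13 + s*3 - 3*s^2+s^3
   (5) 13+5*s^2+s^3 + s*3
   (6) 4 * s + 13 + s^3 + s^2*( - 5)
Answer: 2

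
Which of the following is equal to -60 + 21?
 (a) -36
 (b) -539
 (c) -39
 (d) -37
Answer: c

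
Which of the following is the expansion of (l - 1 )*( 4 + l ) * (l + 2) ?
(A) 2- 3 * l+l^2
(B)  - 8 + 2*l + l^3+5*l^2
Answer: B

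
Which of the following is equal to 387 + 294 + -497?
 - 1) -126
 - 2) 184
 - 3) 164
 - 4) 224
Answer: 2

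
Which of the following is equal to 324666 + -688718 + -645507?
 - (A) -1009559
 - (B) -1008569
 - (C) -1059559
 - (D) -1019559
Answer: A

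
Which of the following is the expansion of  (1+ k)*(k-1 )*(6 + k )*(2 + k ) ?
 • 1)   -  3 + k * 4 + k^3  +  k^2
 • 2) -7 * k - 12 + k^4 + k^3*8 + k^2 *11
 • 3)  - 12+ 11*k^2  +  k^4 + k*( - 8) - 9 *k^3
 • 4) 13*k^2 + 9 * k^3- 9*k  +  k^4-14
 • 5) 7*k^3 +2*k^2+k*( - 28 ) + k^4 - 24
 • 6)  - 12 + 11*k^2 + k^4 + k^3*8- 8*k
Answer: 6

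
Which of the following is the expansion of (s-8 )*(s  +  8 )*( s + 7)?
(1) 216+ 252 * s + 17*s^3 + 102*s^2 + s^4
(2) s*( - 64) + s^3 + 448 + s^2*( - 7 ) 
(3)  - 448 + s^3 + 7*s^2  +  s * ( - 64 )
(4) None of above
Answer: 3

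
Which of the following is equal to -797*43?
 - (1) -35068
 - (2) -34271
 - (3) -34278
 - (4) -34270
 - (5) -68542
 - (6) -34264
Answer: 2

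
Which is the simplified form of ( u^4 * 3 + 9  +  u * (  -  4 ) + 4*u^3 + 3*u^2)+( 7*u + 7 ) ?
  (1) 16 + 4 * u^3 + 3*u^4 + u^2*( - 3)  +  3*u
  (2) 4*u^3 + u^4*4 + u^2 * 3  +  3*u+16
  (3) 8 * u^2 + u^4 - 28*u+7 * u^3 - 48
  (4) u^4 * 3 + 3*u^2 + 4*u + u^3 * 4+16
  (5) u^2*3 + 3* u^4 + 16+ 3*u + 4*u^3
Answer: 5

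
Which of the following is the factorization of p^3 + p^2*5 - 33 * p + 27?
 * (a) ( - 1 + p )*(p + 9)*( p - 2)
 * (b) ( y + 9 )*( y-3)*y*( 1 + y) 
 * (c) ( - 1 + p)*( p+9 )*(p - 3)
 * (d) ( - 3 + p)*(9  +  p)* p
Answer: c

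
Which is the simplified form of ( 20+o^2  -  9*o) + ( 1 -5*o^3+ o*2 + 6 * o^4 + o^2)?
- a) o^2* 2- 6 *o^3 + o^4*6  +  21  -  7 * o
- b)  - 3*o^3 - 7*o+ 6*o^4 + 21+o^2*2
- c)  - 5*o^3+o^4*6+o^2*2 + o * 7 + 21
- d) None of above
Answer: d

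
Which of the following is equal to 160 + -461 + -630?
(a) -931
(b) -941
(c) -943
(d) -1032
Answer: a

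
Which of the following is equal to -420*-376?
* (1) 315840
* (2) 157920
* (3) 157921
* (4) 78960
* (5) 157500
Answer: 2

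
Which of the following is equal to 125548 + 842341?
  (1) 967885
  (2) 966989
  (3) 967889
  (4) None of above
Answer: 3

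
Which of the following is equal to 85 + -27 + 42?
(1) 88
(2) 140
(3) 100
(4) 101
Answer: 3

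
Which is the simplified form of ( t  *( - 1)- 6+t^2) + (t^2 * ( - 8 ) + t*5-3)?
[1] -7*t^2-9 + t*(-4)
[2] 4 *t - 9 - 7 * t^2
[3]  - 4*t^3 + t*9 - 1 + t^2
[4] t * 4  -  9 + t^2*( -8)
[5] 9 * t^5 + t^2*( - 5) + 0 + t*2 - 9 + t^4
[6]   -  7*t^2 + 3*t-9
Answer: 2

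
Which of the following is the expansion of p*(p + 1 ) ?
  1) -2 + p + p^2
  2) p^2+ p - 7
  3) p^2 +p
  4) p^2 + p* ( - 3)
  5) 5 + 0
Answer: 3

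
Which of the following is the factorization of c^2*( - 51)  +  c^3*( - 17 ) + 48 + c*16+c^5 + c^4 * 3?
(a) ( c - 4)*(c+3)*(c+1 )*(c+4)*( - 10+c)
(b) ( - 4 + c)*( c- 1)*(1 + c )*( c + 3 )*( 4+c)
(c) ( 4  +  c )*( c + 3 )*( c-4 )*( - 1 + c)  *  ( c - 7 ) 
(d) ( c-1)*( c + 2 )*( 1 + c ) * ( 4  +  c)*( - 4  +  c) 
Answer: b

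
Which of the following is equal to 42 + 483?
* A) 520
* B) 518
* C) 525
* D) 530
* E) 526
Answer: C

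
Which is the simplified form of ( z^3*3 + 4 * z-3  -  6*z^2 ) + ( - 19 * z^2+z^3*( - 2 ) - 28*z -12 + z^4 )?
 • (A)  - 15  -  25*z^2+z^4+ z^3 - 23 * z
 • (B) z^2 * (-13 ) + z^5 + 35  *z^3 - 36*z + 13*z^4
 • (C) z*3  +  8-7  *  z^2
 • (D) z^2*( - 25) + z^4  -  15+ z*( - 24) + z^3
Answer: D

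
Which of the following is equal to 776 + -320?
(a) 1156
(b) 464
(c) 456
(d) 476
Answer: c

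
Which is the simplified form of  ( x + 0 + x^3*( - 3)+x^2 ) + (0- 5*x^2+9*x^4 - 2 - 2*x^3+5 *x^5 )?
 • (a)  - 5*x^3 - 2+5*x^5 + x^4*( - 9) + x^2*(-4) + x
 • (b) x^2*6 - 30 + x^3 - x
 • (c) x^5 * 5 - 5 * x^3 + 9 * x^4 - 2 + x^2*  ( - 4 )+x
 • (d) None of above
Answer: c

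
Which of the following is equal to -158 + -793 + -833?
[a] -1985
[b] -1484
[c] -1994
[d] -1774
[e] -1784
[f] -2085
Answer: e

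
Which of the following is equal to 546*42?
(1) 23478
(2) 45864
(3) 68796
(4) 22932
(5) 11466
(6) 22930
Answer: 4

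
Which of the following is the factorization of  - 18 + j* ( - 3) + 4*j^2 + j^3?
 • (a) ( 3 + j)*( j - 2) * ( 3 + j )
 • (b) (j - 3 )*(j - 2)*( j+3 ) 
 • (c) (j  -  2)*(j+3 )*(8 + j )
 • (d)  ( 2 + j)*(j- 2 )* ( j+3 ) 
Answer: a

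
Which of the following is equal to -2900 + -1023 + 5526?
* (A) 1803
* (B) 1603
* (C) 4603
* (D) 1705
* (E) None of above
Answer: B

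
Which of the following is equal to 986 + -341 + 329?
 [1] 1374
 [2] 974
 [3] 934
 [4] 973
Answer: 2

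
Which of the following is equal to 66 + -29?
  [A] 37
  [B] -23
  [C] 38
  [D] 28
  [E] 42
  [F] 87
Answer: A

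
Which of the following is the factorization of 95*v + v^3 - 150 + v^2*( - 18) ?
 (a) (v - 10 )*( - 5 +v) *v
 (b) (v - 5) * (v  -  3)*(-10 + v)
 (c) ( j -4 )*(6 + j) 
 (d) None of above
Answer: b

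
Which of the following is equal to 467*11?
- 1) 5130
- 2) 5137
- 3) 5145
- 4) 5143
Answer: 2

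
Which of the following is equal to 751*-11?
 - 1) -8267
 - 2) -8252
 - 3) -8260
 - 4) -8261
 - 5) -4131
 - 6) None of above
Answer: 4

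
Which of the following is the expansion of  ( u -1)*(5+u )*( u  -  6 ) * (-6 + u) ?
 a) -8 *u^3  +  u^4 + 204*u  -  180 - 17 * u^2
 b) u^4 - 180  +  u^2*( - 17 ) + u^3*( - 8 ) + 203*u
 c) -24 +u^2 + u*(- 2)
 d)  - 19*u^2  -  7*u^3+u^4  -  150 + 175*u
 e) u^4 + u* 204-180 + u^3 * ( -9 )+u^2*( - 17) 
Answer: a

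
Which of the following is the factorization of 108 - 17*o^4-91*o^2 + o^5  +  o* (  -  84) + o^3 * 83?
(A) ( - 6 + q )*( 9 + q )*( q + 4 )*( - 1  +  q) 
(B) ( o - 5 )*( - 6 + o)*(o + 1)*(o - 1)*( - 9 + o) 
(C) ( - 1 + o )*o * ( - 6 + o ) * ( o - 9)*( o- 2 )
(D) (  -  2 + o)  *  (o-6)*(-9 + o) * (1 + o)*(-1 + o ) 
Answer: D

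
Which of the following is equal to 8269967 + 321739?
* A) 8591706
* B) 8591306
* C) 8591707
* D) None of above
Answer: A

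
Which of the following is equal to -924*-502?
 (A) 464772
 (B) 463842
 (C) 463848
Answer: C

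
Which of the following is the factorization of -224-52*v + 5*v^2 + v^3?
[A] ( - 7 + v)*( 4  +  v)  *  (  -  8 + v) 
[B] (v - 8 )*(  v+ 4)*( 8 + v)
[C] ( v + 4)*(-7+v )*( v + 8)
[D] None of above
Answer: C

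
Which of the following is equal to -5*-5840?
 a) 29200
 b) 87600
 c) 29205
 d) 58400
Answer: a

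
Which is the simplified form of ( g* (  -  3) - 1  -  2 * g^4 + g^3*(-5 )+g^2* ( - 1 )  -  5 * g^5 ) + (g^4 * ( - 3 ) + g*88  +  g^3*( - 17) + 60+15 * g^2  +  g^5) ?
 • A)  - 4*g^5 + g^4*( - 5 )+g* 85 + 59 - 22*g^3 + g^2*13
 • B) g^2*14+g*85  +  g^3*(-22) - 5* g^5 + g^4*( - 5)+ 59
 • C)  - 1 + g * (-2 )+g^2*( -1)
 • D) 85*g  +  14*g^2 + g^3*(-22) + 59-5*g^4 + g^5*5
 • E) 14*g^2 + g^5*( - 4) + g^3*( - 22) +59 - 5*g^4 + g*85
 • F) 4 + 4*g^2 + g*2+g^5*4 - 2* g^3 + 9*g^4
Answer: E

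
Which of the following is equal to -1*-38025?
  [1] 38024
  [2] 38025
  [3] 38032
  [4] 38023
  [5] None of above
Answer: 2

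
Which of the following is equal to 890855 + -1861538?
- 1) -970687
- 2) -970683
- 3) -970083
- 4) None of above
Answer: 2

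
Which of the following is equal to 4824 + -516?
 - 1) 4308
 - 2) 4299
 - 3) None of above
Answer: 1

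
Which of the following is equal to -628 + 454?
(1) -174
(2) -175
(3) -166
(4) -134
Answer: 1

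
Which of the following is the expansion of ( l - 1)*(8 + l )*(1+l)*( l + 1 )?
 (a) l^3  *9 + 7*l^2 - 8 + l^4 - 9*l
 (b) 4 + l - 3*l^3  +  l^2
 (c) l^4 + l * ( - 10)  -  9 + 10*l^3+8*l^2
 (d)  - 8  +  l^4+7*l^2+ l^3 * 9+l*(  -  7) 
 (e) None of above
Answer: a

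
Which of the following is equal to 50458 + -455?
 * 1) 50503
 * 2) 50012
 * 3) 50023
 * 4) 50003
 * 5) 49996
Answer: 4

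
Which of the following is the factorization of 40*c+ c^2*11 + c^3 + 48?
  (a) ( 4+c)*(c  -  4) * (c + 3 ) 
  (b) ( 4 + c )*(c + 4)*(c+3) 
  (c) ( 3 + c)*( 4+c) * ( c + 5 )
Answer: b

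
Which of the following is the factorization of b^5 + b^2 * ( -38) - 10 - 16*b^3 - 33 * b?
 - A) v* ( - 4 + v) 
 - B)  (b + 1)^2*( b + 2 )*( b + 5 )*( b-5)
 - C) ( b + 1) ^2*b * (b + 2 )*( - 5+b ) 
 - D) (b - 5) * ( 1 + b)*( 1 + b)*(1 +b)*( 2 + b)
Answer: D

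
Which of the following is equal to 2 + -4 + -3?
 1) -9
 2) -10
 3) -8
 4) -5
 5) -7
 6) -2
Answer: 4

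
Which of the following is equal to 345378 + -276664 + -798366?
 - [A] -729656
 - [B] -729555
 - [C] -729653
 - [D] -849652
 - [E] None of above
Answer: E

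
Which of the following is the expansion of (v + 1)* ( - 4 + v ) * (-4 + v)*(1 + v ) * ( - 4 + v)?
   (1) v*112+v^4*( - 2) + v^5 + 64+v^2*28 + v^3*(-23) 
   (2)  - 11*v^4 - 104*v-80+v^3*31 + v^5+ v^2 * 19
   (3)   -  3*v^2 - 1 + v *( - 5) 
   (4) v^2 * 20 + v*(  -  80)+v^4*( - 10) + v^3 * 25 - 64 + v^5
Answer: 4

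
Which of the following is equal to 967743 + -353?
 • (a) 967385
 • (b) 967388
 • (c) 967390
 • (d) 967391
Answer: c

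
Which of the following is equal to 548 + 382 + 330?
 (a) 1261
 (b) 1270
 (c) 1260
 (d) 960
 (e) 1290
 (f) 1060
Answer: c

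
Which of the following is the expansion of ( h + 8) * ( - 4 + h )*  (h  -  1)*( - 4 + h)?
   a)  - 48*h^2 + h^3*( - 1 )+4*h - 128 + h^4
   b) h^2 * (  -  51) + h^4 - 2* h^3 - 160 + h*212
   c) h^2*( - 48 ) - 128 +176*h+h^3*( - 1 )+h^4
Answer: c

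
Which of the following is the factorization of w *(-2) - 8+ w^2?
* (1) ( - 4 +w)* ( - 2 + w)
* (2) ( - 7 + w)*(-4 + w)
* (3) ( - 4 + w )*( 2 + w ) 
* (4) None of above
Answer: 3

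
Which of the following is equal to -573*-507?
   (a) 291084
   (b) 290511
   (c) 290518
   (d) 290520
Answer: b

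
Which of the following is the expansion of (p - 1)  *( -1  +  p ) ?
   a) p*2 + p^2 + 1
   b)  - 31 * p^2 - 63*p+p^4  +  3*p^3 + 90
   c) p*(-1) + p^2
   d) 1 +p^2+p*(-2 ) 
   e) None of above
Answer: d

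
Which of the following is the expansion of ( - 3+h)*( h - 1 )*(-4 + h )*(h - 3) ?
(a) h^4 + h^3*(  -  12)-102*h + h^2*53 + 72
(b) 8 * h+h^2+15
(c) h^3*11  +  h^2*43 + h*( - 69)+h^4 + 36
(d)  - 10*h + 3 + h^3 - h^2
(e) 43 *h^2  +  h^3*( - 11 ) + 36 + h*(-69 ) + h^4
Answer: e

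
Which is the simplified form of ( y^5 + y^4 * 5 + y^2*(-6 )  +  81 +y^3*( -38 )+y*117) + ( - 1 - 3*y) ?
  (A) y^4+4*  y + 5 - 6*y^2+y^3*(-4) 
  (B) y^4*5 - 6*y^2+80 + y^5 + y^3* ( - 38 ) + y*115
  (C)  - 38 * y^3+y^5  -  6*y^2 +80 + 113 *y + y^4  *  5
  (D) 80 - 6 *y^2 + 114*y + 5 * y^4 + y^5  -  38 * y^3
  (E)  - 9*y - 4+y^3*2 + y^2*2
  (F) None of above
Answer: D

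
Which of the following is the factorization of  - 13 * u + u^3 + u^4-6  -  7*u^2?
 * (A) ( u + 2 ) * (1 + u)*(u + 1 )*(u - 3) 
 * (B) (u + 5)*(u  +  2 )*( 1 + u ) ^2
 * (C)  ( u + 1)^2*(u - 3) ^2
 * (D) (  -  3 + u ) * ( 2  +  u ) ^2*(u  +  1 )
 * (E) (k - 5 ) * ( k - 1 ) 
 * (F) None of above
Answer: A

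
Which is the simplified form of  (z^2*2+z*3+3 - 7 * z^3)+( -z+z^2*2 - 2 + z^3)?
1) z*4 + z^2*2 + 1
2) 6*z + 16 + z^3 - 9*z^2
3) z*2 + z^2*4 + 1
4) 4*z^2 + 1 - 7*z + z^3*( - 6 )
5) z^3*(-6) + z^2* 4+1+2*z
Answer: 5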